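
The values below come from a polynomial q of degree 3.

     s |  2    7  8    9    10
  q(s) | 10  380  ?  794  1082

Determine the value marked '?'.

562

The 4 known points determine the degree-3 polynomial uniquely.
Write q(s) = as^3 + bs^2 + cs + d. Substituting each data point gives a linear system:
  8a + 4b + 2c + d = 10
  343a + 49b + 7c + d = 380
  729a + 81b + 9c + d = 794
  1000a + 100b + 10c + d = 1082
Solving the system yields a = 1, b = 1, c = -2, d = 2.
So q(s) = s^3 + s^2 - 2s + 2.
Then q(8) = 562.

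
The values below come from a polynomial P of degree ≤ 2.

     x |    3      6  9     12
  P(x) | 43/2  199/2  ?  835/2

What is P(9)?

The 3 known points determine the degree-2 polynomial uniquely.
Write P(x) = ax^2 + bx + c. Substituting each data point gives a linear system:
  9a + 3b + c = 43/2
  36a + 6b + c = 199/2
  144a + 12b + c = 835/2
Solving the system yields a = 3, b = -1, c = -5/2.
So P(x) = 3x² - x - 5/2.
Then P(9) = 463/2.

463/2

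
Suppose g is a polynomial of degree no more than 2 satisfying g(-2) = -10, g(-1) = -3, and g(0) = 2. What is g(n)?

g(n) = -n^2 + 4n + 2

Write g(n) = an^2 + bn + c. Substituting each data point gives a linear system:
  4a - 2b + c = -10
  a - b + c = -3
  c = 2
Solving the system yields a = -1, b = 4, c = 2.
So g(n) = -n^2 + 4n + 2.
Check: g(-1) = -3. ✓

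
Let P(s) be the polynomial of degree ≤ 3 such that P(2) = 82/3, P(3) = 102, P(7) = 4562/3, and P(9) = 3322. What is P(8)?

6916/3

Write P(s) = as^3 + bs^2 + cs + d. Substituting each data point gives a linear system:
  8a + 4b + 2c + d = 82/3
  27a + 9b + 3c + d = 102
  343a + 49b + 7c + d = 4562/3
  729a + 81b + 9c + d = 3322
Solving the system yields a = 5, b = -4, c = -1/3, d = 4.
So P(s) = 5s³ - 4s² - (1/3)s + 4.
Then P(8) = 6916/3.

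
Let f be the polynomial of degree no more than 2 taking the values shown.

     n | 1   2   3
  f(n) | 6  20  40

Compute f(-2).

Forward differences of the values at n = 1, 2, 3:
  f  : 6  20  40
  Δ  : 14  20
  Δ^2: 6
The second differences are constant, confirming degree 2.
Interpolating (Newton forward form) and evaluating at n = -2 gives f(-2) = 0.

0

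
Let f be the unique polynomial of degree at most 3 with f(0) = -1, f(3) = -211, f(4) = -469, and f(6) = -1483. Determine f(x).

f(x) = -6x^3 - 5x^2 - x - 1

Using the Lagrange interpolation formula with nodes 0, 3, 4, 6:
  L_0(x) = (x - 3)(x - 4)(x - 6) / -72
  L_1(x) = x(x - 4)(x - 6) / 9
  L_2(x) = x(x - 3)(x - 6) / -8
  L_3(x) = x(x - 3)(x - 4) / 36
Then f(x) = -1·L_0(x) - 211·L_1(x) - 469·L_2(x) - 1483·L_3(x).
Expanding and collecting terms gives f(x) = -6x^3 - 5x^2 - x - 1.
Check: f(6) = -1483. ✓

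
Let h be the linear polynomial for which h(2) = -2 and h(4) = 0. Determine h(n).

h(n) = n - 4

Using the Lagrange interpolation formula with nodes 2, 4:
  L_0(n) = (n - 4) / -2
  L_1(n) = (n - 2) / 2
Then h(n) = -2·L_0(n) + 0·L_1(n).
Expanding and collecting terms gives h(n) = n - 4.
Check: h(2) = -2. ✓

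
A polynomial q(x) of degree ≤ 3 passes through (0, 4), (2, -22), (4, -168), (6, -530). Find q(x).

q(x) = -2x^3 - 3x^2 + x + 4

Write q(x) = ax^3 + bx^2 + cx + d. Substituting each data point gives a linear system:
  d = 4
  8a + 4b + 2c + d = -22
  64a + 16b + 4c + d = -168
  216a + 36b + 6c + d = -530
Solving the system yields a = -2, b = -3, c = 1, d = 4.
So q(x) = -2x^3 - 3x^2 + x + 4.
Check: q(6) = -530. ✓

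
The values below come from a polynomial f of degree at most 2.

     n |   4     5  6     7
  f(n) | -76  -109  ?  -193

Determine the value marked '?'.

-148

The 3 known points determine the degree-2 polynomial uniquely.
Write f(n) = an^2 + bn + c. Substituting each data point gives a linear system:
  16a + 4b + c = -76
  25a + 5b + c = -109
  49a + 7b + c = -193
Solving the system yields a = -3, b = -6, c = -4.
So f(n) = -3n^2 - 6n - 4.
Then f(6) = -148.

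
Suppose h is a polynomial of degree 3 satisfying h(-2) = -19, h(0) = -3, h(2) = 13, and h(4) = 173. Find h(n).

h(n) = 3n^3 - 4n - 3

Write h(n) = an^3 + bn^2 + cn + d. Substituting each data point gives a linear system:
  -8a + 4b - 2c + d = -19
  d = -3
  8a + 4b + 2c + d = 13
  64a + 16b + 4c + d = 173
Solving the system yields a = 3, b = 0, c = -4, d = -3.
So h(n) = 3n^3 - 4n - 3.
Check: h(-2) = -19. ✓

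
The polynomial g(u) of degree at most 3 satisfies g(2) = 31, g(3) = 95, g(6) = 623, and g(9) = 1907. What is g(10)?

Write g(u) = au^3 + bu^2 + cu + d. Substituting each data point gives a linear system:
  8a + 4b + 2c + d = 31
  27a + 9b + 3c + d = 95
  216a + 36b + 6c + d = 623
  729a + 81b + 9c + d = 1907
Solving the system yields a = 2, b = 6, c = -4, d = -1.
So g(u) = 2u^3 + 6u^2 - 4u - 1.
Then g(10) = 2559.

2559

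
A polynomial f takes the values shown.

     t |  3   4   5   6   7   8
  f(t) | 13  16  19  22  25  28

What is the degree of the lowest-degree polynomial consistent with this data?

Forward differences of the values at t = 3, 4, 5, 6, 7, 8:
  f  : 13  16  19  22  25  28
  Δ  : 3  3  3  3  3
  Δ^2: 0  0  0  0
  Δ^3: 0  0  0
  Δ^4: 0  0
  Δ^5: 0
The first differences are constant (3) and nonzero, while all higher differences vanish, so the minimal degree is 1.

1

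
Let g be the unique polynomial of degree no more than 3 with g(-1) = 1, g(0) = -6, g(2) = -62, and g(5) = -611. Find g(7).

-1567

Write g(n) = an^3 + bn^2 + cn + d. Substituting each data point gives a linear system:
  -a + b - c + d = 1
  d = -6
  8a + 4b + 2c + d = -62
  125a + 25b + 5c + d = -611
Solving the system yields a = -4, b = -3, c = -6, d = -6.
So g(n) = -4n³ - 3n² - 6n - 6.
Then g(7) = -1567.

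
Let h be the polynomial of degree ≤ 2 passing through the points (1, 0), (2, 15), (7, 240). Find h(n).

Using the Lagrange interpolation formula with nodes 1, 2, 7:
  L_0(n) = (n - 2)(n - 7) / 6
  L_1(n) = (n - 1)(n - 7) / -5
  L_2(n) = (n - 1)(n - 2) / 30
Then h(n) = 0·L_0(n) + 15·L_1(n) + 240·L_2(n).
Expanding and collecting terms gives h(n) = 5n² - 5.
Check: h(2) = 15. ✓

h(n) = 5n^2 - 5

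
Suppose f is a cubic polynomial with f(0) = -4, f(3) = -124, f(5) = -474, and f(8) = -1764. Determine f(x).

f(x) = -3x^3 - 3x^2 - 4x - 4

Write f(x) = ax^3 + bx^2 + cx + d. Substituting each data point gives a linear system:
  d = -4
  27a + 9b + 3c + d = -124
  125a + 25b + 5c + d = -474
  512a + 64b + 8c + d = -1764
Solving the system yields a = -3, b = -3, c = -4, d = -4.
So f(x) = -3x^3 - 3x^2 - 4x - 4.
Check: f(0) = -4. ✓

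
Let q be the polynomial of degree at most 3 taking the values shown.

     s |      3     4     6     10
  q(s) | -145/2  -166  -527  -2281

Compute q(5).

Write q(s) = as^3 + bs^2 + cs + d. Substituting each data point gives a linear system:
  27a + 9b + 3c + d = -145/2
  64a + 16b + 4c + d = -166
  216a + 36b + 6c + d = -527
  1000a + 100b + 10c + d = -2281
Solving the system yields a = -2, b = -3, c = 3/2, d = 4.
So q(s) = -2s³ - 3s² + (3/2)s + 4.
Then q(5) = -627/2.

-627/2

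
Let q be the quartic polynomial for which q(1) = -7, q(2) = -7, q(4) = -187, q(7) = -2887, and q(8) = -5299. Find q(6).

Write q(t) = at^4 + bt^3 + ct^2 + dt + e. Substituting each data point gives a linear system:
  a + b + c + d + e = -7
  16a + 8b + 4c + 2d + e = -7
  256a + 64b + 16c + 4d + e = -187
  2401a + 343b + 49c + 7d + e = -2887
  4096a + 512b + 64c + 8d + e = -5299
Solving the system yields a = -2, b = 6, c = -2, d = -6, e = -3.
So q(t) = -2t^4 + 6t^3 - 2t^2 - 6t - 3.
Then q(6) = -1407.

-1407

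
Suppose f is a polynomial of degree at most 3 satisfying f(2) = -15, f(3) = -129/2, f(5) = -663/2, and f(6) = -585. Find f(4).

-164

Write f(u) = au^3 + bu^2 + cu + d. Substituting each data point gives a linear system:
  8a + 4b + 2c + d = -15
  27a + 9b + 3c + d = -129/2
  125a + 25b + 5c + d = -663/2
  216a + 36b + 6c + d = -585
Solving the system yields a = -3, b = 2, c = -5/2, d = 6.
So f(u) = -3u³ + 2u² - (5/2)u + 6.
Then f(4) = -164.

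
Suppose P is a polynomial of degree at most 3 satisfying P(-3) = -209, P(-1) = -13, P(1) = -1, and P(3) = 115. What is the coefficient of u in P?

Write P(u) = au^3 + bu^2 + cu + d. Substituting each data point gives a linear system:
  -27a + 9b - 3c + d = -209
  -a + b - c + d = -13
  a + b + c + d = -1
  27a + 9b + 3c + d = 115
Solving the system yields a = 6, b = -5, c = 0, d = -2.
So P(u) = 6u³ - 5u² - 2.
The coefficient of u is 0.

0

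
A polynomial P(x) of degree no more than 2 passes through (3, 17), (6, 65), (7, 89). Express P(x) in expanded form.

P(x) = 2x^2 - 2x + 5

Using the Lagrange interpolation formula with nodes 3, 6, 7:
  L_0(x) = (x - 6)(x - 7) / 12
  L_1(x) = (x - 3)(x - 7) / -3
  L_2(x) = (x - 3)(x - 6) / 4
Then P(x) = 17·L_0(x) + 65·L_1(x) + 89·L_2(x).
Expanding and collecting terms gives P(x) = 2x² - 2x + 5.
Check: P(3) = 17. ✓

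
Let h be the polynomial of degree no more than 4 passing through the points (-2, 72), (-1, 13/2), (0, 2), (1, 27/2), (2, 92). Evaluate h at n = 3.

769/2

Forward differences of the values at n = -2, -1, 0, 1, 2:
  h  : 72  13/2  2  27/2  92
  Δ  : -131/2  -9/2  23/2  157/2
  Δ^2: 61  16  67
  Δ^3: -45  51
  Δ^4: 96
The fourth differences are constant, confirming degree 4.
Interpolating (Newton forward form) and evaluating at n = 3 gives h(3) = 769/2.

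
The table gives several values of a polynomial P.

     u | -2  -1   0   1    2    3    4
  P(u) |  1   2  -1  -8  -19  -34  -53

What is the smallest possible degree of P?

2

Forward differences of the values at u = -2, -1, 0, 1, 2, 3, 4:
  P  : 1  2  -1  -8  -19  -34  -53
  Δ  : 1  -3  -7  -11  -15  -19
  Δ^2: -4  -4  -4  -4  -4
  Δ^3: 0  0  0  0
  Δ^4: 0  0  0
  Δ^5: 0  0
  Δ^6: 0
The second differences are constant (-4) and nonzero, while all higher differences vanish, so the minimal degree is 2.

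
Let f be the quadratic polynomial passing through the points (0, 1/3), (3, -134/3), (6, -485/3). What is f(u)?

Using the Lagrange interpolation formula with nodes 0, 3, 6:
  L_0(u) = (u - 3)(u - 6) / 18
  L_1(u) = u(u - 6) / -9
  L_2(u) = u(u - 3) / 18
Then f(u) = 1/3·L_0(u) - 134/3·L_1(u) - 485/3·L_2(u).
Expanding and collecting terms gives f(u) = -4u² - 3u + 1/3.
Check: f(3) = -134/3. ✓

f(u) = -4u^2 - 3u + 1/3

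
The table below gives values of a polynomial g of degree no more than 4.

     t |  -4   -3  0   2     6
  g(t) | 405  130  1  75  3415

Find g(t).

g(t) = 2t^4 + 3t^3 + 5t^2 - t + 1

Write g(t) = at^4 + bt^3 + ct^2 + dt + e. Substituting each data point gives a linear system:
  256a - 64b + 16c - 4d + e = 405
  81a - 27b + 9c - 3d + e = 130
  e = 1
  16a + 8b + 4c + 2d + e = 75
  1296a + 216b + 36c + 6d + e = 3415
Solving the system yields a = 2, b = 3, c = 5, d = -1, e = 1.
So g(t) = 2t^4 + 3t^3 + 5t^2 - t + 1.
Check: g(6) = 3415. ✓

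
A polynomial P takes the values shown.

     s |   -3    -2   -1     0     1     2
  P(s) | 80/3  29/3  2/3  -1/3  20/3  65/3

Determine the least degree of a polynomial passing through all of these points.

2

Forward differences of the values at s = -3, -2, -1, 0, 1, 2:
  P  : 80/3  29/3  2/3  -1/3  20/3  65/3
  Δ  : -17  -9  -1  7  15
  Δ^2: 8  8  8  8
  Δ^3: 0  0  0
  Δ^4: 0  0
  Δ^5: 0
The second differences are constant (8) and nonzero, while all higher differences vanish, so the minimal degree is 2.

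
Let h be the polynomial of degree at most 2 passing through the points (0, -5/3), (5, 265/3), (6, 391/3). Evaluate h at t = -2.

Write h(t) = at^2 + bt + c. Substituting each data point gives a linear system:
  c = -5/3
  25a + 5b + c = 265/3
  36a + 6b + c = 391/3
Solving the system yields a = 4, b = -2, c = -5/3.
So h(t) = 4t^2 - 2t - 5/3.
Then h(-2) = 55/3.

55/3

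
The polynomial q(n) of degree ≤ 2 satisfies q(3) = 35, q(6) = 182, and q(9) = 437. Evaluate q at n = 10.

Write q(n) = an^2 + bn + c. Substituting each data point gives a linear system:
  9a + 3b + c = 35
  36a + 6b + c = 182
  81a + 9b + c = 437
Solving the system yields a = 6, b = -5, c = -4.
So q(n) = 6n^2 - 5n - 4.
Then q(10) = 546.

546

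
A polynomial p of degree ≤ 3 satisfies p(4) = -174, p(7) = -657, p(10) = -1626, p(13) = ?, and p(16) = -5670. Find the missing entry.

-3243

The 4 known points determine the degree-3 polynomial uniquely.
Write p(s) = as^3 + bs^2 + cs + d. Substituting each data point gives a linear system:
  64a + 16b + 4c + d = -174
  343a + 49b + 7c + d = -657
  1000a + 100b + 10c + d = -1626
  4096a + 256b + 16c + d = -5670
Solving the system yields a = -1, b = -6, c = -2, d = -6.
So p(s) = -s³ - 6s² - 2s - 6.
Then p(13) = -3243.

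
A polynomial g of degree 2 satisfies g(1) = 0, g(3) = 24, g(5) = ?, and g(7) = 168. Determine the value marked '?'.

The 3 known points determine the degree-2 polynomial uniquely.
Write g(s) = as^2 + bs + c. Substituting each data point gives a linear system:
  a + b + c = 0
  9a + 3b + c = 24
  49a + 7b + c = 168
Solving the system yields a = 4, b = -4, c = 0.
So g(s) = 4s^2 - 4s.
Then g(5) = 80.

80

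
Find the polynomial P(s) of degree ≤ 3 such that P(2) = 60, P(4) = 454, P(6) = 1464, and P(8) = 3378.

P(s) = 6s^3 + 5s^2 - s - 6

Using the Lagrange interpolation formula with nodes 2, 4, 6, 8:
  L_0(s) = (s - 4)(s - 6)(s - 8) / -48
  L_1(s) = (s - 2)(s - 6)(s - 8) / 16
  L_2(s) = (s - 2)(s - 4)(s - 8) / -16
  L_3(s) = (s - 2)(s - 4)(s - 6) / 48
Then P(s) = 60·L_0(s) + 454·L_1(s) + 1464·L_2(s) + 3378·L_3(s).
Expanding and collecting terms gives P(s) = 6s³ + 5s² - s - 6.
Check: P(2) = 60. ✓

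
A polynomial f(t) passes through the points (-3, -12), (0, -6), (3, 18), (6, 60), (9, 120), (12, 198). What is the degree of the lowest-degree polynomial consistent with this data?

2

Forward differences of the values at t = -3, 0, 3, 6, 9, 12:
  f  : -12  -6  18  60  120  198
  Δ  : 6  24  42  60  78
  Δ^2: 18  18  18  18
  Δ^3: 0  0  0
  Δ^4: 0  0
  Δ^5: 0
The second differences are constant (18) and nonzero, while all higher differences vanish, so the minimal degree is 2.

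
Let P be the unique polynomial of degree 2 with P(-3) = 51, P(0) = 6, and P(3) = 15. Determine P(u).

Using the Lagrange interpolation formula with nodes -3, 0, 3:
  L_0(u) = u(u - 3) / 18
  L_1(u) = (u + 3)(u - 3) / -9
  L_2(u) = (u + 3)u / 18
Then P(u) = 51·L_0(u) + 6·L_1(u) + 15·L_2(u).
Expanding and collecting terms gives P(u) = 3u^2 - 6u + 6.
Check: P(0) = 6. ✓

P(u) = 3u^2 - 6u + 6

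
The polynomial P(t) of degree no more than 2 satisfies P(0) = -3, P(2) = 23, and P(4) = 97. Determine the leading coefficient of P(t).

6

Write P(t) = at^2 + bt + c. Substituting each data point gives a linear system:
  c = -3
  4a + 2b + c = 23
  16a + 4b + c = 97
Solving the system yields a = 6, b = 1, c = -3.
So P(t) = 6t² + t - 3.
The leading coefficient is 6.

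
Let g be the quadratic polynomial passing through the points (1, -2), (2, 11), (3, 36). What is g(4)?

73

Write g(t) = at^2 + bt + c. Substituting each data point gives a linear system:
  a + b + c = -2
  4a + 2b + c = 11
  9a + 3b + c = 36
Solving the system yields a = 6, b = -5, c = -3.
So g(t) = 6t² - 5t - 3.
Then g(4) = 73.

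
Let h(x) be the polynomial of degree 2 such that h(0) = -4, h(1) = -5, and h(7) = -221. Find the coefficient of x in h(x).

4

Write h(x) = ax^2 + bx + c. Substituting each data point gives a linear system:
  c = -4
  a + b + c = -5
  49a + 7b + c = -221
Solving the system yields a = -5, b = 4, c = -4.
So h(x) = -5x² + 4x - 4.
The coefficient of x is 4.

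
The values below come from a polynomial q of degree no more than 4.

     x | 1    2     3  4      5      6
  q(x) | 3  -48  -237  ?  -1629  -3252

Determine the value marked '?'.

-702

The 5 known points determine the degree-4 polynomial uniquely.
Write q(x) = ax^4 + bx^3 + cx^2 + dx + e. Substituting each data point gives a linear system:
  a + b + c + d + e = 3
  16a + 8b + 4c + 2d + e = -48
  81a + 27b + 9c + 3d + e = -237
  625a + 125b + 25c + 5d + e = -1629
  1296a + 216b + 36c + 6d + e = -3252
Solving the system yields a = -2, b = -3, c = -1, d = 3, e = 6.
So q(x) = -2x⁴ - 3x³ - x² + 3x + 6.
Then q(4) = -702.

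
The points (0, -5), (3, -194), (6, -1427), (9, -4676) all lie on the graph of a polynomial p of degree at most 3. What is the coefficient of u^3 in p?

Write p(u) = au^3 + bu^2 + cu + d. Substituting each data point gives a linear system:
  d = -5
  27a + 9b + 3c + d = -194
  216a + 36b + 6c + d = -1427
  729a + 81b + 9c + d = -4676
Solving the system yields a = -6, b = -4, c = 3, d = -5.
So p(u) = -6u^3 - 4u^2 + 3u - 5.
The leading coefficient is -6.

-6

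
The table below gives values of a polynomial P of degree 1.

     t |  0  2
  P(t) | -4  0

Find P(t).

P(t) = 2t - 4

Using the Lagrange interpolation formula with nodes 0, 2:
  L_0(t) = (t - 2) / -2
  L_1(t) = t / 2
Then P(t) = -4·L_0(t) + 0·L_1(t).
Expanding and collecting terms gives P(t) = 2t - 4.
Check: P(2) = 0. ✓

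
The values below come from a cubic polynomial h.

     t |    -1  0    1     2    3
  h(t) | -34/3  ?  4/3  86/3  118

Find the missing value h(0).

0

On equispaced nodes a degree-3 polynomial has vanishing fourth forward difference, so
  h(-1) - 4·h(0) + 6·h(1) - 4·h(2) + h(3) = 0.
Substituting the known values and solving for h(0):
  -4·h(0) = 0
  h(0) = 0.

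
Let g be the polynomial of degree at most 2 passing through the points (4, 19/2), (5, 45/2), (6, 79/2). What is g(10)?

Write g(u) = au^2 + bu + c. Substituting each data point gives a linear system:
  16a + 4b + c = 19/2
  25a + 5b + c = 45/2
  36a + 6b + c = 79/2
Solving the system yields a = 2, b = -5, c = -5/2.
So g(u) = 2u^2 - 5u - 5/2.
Then g(10) = 295/2.

295/2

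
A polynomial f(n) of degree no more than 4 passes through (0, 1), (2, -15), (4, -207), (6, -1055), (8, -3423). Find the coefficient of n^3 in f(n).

2

Write f(n) = an^4 + bn^3 + cn^2 + dn + e. Substituting each data point gives a linear system:
  e = 1
  16a + 8b + 4c + 2d + e = -15
  256a + 64b + 16c + 4d + e = -207
  1296a + 216b + 36c + 6d + e = -1055
  4096a + 512b + 64c + 8d + e = -3423
Solving the system yields a = -1, b = 2, c = -6, d = 4, e = 1.
So f(n) = -n⁴ + 2n³ - 6n² + 4n + 1.
The coefficient of n^3 is 2.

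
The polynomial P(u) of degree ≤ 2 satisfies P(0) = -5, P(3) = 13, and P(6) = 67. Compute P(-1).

Using the Lagrange interpolation formula with nodes 0, 3, 6:
  L_0(u) = (u - 3)(u - 6) / 18
  L_1(u) = u(u - 6) / -9
  L_2(u) = u(u - 3) / 18
Then P(u) = -5·L_0(u) + 13·L_1(u) + 67·L_2(u).
Expanding and collecting terms gives P(u) = 2u^2 - 5.
Evaluating at u = -1: P(-1) = -3.

-3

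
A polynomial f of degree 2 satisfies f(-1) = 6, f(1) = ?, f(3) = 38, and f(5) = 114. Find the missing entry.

On equispaced nodes a degree-2 polynomial has vanishing third forward difference, so
  - f(-1) + 3·f(1) - 3·f(3) + f(5) = 0.
Substituting the known values and solving for f(1):
  3·f(1) = 6
  f(1) = 2.

2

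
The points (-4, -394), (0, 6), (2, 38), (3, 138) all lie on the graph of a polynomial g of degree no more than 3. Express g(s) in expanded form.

Using the Lagrange interpolation formula with nodes -4, 0, 2, 3:
  L_0(s) = s(s - 2)(s - 3) / -168
  L_1(s) = (s + 4)(s - 2)(s - 3) / 24
  L_2(s) = (s + 4)s(s - 3) / -12
  L_3(s) = (s + 4)s(s - 2) / 21
Then g(s) = -394·L_0(s) + 6·L_1(s) + 38·L_2(s) + 138·L_3(s).
Expanding and collecting terms gives g(s) = 6s^3 - 2s^2 - 4s + 6.
Check: g(-4) = -394. ✓

g(s) = 6s^3 - 2s^2 - 4s + 6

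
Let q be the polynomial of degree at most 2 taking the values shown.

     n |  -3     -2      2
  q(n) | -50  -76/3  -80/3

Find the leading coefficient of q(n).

Write q(n) = an^2 + bn + c. Substituting each data point gives a linear system:
  9a - 3b + c = -50
  4a - 2b + c = -76/3
  4a + 2b + c = -80/3
Solving the system yields a = -5, b = -1/3, c = -6.
So q(n) = -5n² - (1/3)n - 6.
The leading coefficient is -5.

-5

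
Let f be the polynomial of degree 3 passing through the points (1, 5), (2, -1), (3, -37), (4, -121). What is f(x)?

f(x) = -3x^3 + 3x^2 + 6x - 1

Write f(x) = ax^3 + bx^2 + cx + d. Substituting each data point gives a linear system:
  a + b + c + d = 5
  8a + 4b + 2c + d = -1
  27a + 9b + 3c + d = -37
  64a + 16b + 4c + d = -121
Solving the system yields a = -3, b = 3, c = 6, d = -1.
So f(x) = -3x^3 + 3x^2 + 6x - 1.
Check: f(3) = -37. ✓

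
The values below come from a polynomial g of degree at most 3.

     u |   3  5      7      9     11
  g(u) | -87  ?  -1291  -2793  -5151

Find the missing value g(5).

The 4 known points determine the degree-3 polynomial uniquely.
Write g(u) = au^3 + bu^2 + cu + d. Substituting each data point gives a linear system:
  27a + 9b + 3c + d = -87
  343a + 49b + 7c + d = -1291
  729a + 81b + 9c + d = -2793
  1331a + 121b + 11c + d = -5151
Solving the system yields a = -4, b = 1, c = 5, d = -3.
So g(u) = -4u^3 + u^2 + 5u - 3.
Then g(5) = -453.

-453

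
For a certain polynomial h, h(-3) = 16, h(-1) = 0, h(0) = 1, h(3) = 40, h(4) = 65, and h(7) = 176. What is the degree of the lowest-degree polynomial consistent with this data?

Divided differences on the nodes -3, -1, 0, 3, 4, 7:
  order 0: 16  0  1  40  65  176
  order 1: -8  1  13  25  37
  order 2: 3  3  3  3
  order 3: 0  0  0
  order 4: 0  0
  order 5: 0
The order-2 divided differences are all 3 (nonzero) and every higher order vanishes, so the data lies on a polynomial of degree exactly 2.

2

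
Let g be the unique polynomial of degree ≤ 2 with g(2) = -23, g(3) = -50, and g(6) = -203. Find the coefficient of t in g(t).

Write g(t) = at^2 + bt + c. Substituting each data point gives a linear system:
  4a + 2b + c = -23
  9a + 3b + c = -50
  36a + 6b + c = -203
Solving the system yields a = -6, b = 3, c = -5.
So g(t) = -6t^2 + 3t - 5.
The coefficient of t is 3.

3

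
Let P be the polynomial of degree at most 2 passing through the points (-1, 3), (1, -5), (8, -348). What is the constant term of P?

Write P(s) = as^2 + bs + c. Substituting each data point gives a linear system:
  a - b + c = 3
  a + b + c = -5
  64a + 8b + c = -348
Solving the system yields a = -5, b = -4, c = 4.
So P(s) = -5s^2 - 4s + 4.
The constant term is 4.

4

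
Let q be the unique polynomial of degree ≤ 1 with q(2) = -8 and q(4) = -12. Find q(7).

Using the Lagrange interpolation formula with nodes 2, 4:
  L_0(x) = (x - 4) / -2
  L_1(x) = (x - 2) / 2
Then q(x) = -8·L_0(x) - 12·L_1(x).
Expanding and collecting terms gives q(x) = -2x - 4.
Evaluating at x = 7: q(7) = -18.

-18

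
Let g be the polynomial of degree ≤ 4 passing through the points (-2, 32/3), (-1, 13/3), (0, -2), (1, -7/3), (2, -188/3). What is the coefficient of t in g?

Write g(t) = at^4 + bt^3 + ct^2 + dt + e. Substituting each data point gives a linear system:
  16a - 8b + 4c - 2d + e = 32/3
  a - b + c - d + e = 13/3
  e = -2
  a + b + c + d + e = -7/3
  16a + 8b + 4c + 2d + e = -188/3
Solving the system yields a = -3, b = -5, c = 6, d = 5/3, e = -2.
So g(t) = -3t^4 - 5t^3 + 6t^2 + (5/3)t - 2.
The coefficient of t is 5/3.

5/3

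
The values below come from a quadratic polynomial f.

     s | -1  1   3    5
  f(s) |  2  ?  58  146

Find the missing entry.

10

The 3 known points determine the degree-2 polynomial uniquely.
Write f(s) = as^2 + bs + c. Substituting each data point gives a linear system:
  a - b + c = 2
  9a + 3b + c = 58
  25a + 5b + c = 146
Solving the system yields a = 5, b = 4, c = 1.
So f(s) = 5s² + 4s + 1.
Then f(1) = 10.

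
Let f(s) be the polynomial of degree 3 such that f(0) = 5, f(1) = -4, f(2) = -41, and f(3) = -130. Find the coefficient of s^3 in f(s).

-4

Write f(s) = as^3 + bs^2 + cs + d. Substituting each data point gives a linear system:
  d = 5
  a + b + c + d = -4
  8a + 4b + 2c + d = -41
  27a + 9b + 3c + d = -130
Solving the system yields a = -4, b = -2, c = -3, d = 5.
So f(s) = -4s^3 - 2s^2 - 3s + 5.
The leading coefficient is -4.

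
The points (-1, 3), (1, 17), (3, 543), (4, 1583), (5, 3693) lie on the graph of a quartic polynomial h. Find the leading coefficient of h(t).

Write h(t) = at^4 + bt^3 + ct^2 + dt + e. Substituting each data point gives a linear system:
  a - b + c - d + e = 3
  a + b + c + d + e = 17
  81a + 27b + 9c + 3d + e = 543
  256a + 64b + 16c + 4d + e = 1583
  625a + 125b + 25c + 5d + e = 3693
Solving the system yields a = 5, b = 4, c = 2, d = 3, e = 3.
So h(t) = 5t⁴ + 4t³ + 2t² + 3t + 3.
The leading coefficient is 5.

5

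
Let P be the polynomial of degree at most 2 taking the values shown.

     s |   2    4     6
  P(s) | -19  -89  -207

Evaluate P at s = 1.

Forward differences of the values at s = 2, 4, 6:
  P  : -19  -89  -207
  Δ  : -70  -118
  Δ^2: -48
The second differences are constant, confirming degree 2.
Interpolating (Newton forward form) and evaluating at s = 1 gives P(1) = -2.

-2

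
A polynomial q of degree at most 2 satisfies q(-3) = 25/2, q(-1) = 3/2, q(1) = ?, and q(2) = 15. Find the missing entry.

The 3 known points determine the degree-2 polynomial uniquely.
Write q(s) = as^2 + bs + c. Substituting each data point gives a linear system:
  9a - 3b + c = 25/2
  a - b + c = 3/2
  4a + 2b + c = 15
Solving the system yields a = 2, b = 5/2, c = 2.
So q(s) = 2s^2 + (5/2)s + 2.
Then q(1) = 13/2.

13/2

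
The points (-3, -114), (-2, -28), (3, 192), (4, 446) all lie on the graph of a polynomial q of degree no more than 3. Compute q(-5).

-616

Write q(n) = an^3 + bn^2 + cn + d. Substituting each data point gives a linear system:
  -27a + 9b - 3c + d = -114
  -8a + 4b - 2c + d = -28
  27a + 9b + 3c + d = 192
  64a + 16b + 4c + d = 446
Solving the system yields a = 6, b = 5, c = -3, d = -6.
So q(n) = 6n^3 + 5n^2 - 3n - 6.
Then q(-5) = -616.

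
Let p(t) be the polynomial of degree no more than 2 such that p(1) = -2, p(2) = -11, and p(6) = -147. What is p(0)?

Using the Lagrange interpolation formula with nodes 1, 2, 6:
  L_0(t) = (t - 2)(t - 6) / 5
  L_1(t) = (t - 1)(t - 6) / -4
  L_2(t) = (t - 1)(t - 2) / 20
Then p(t) = -2·L_0(t) - 11·L_1(t) - 147·L_2(t).
Expanding and collecting terms gives p(t) = -5t^2 + 6t - 3.
Evaluating at t = 0: p(0) = -3.

-3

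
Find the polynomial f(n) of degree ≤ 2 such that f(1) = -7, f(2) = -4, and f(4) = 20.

Write f(n) = an^2 + bn + c. Substituting each data point gives a linear system:
  a + b + c = -7
  4a + 2b + c = -4
  16a + 4b + c = 20
Solving the system yields a = 3, b = -6, c = -4.
So f(n) = 3n^2 - 6n - 4.
Check: f(4) = 20. ✓

f(n) = 3n^2 - 6n - 4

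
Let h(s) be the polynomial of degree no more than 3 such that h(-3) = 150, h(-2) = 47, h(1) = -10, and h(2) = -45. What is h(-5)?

Write h(s) = as^3 + bs^2 + cs + d. Substituting each data point gives a linear system:
  -27a + 9b - 3c + d = 150
  -8a + 4b - 2c + d = 47
  a + b + c + d = -10
  8a + 4b + 2c + d = -45
Solving the system yields a = -5, b = 1, c = -3, d = -3.
So h(s) = -5s^3 + s^2 - 3s - 3.
Then h(-5) = 662.

662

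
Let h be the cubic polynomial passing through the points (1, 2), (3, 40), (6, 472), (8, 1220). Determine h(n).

Write h(n) = an^3 + bn^2 + cn + d. Substituting each data point gives a linear system:
  a + b + c + d = 2
  27a + 9b + 3c + d = 40
  216a + 36b + 6c + d = 472
  512a + 64b + 8c + d = 1220
Solving the system yields a = 3, b = -5, c = 0, d = 4.
So h(n) = 3n^3 - 5n^2 + 4.
Check: h(1) = 2. ✓

h(n) = 3n^3 - 5n^2 + 4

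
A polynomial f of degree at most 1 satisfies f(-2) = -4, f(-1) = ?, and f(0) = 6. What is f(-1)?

The 2 known points determine the degree-1 polynomial uniquely.
Write f(x) = ax + b. Substituting each data point gives a linear system:
  -2a + b = -4
  b = 6
Solving the system yields a = 5, b = 6.
So f(x) = 5x + 6.
Then f(-1) = 1.

1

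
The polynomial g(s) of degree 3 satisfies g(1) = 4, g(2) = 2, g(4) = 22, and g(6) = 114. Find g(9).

Using the Lagrange interpolation formula with nodes 1, 2, 4, 6:
  L_0(s) = (s - 2)(s - 4)(s - 6) / -15
  L_1(s) = (s - 1)(s - 4)(s - 6) / 8
  L_2(s) = (s - 1)(s - 2)(s - 6) / -12
  L_3(s) = (s - 1)(s - 2)(s - 4) / 40
Then g(s) = 4·L_0(s) + 2·L_1(s) + 22·L_2(s) + 114·L_3(s).
Expanding and collecting terms gives g(s) = s^3 - 3s^2 + 6.
Evaluating at s = 9: g(9) = 492.

492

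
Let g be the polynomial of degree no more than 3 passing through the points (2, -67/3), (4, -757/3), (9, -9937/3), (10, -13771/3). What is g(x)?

g(x) = -5x^3 + 4x^2 + x - 1/3

Write g(x) = ax^3 + bx^2 + cx + d. Substituting each data point gives a linear system:
  8a + 4b + 2c + d = -67/3
  64a + 16b + 4c + d = -757/3
  729a + 81b + 9c + d = -9937/3
  1000a + 100b + 10c + d = -13771/3
Solving the system yields a = -5, b = 4, c = 1, d = -1/3.
So g(x) = -5x³ + 4x² + x - 1/3.
Check: g(4) = -757/3. ✓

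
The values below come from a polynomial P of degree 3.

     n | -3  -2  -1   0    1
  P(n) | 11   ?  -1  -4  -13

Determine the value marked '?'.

2

On equispaced nodes a degree-3 polynomial has vanishing fourth forward difference, so
  P(-3) - 4·P(-2) + 6·P(-1) - 4·P(0) + P(1) = 0.
Substituting the known values and solving for P(-2):
  -4·P(-2) = -8
  P(-2) = 2.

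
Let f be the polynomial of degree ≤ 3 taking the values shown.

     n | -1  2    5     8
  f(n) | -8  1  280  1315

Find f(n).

f(n) = 3n^3 - 3n^2 - 3n - 5

Write f(n) = an^3 + bn^2 + cn + d. Substituting each data point gives a linear system:
  -a + b - c + d = -8
  8a + 4b + 2c + d = 1
  125a + 25b + 5c + d = 280
  512a + 64b + 8c + d = 1315
Solving the system yields a = 3, b = -3, c = -3, d = -5.
So f(n) = 3n³ - 3n² - 3n - 5.
Check: f(-1) = -8. ✓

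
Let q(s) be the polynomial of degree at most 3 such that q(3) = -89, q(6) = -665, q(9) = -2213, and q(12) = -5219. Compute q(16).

-12335

Forward differences of the values at s = 3, 6, 9, 12:
  q  : -89  -665  -2213  -5219
  Δ  : -576  -1548  -3006
  Δ^2: -972  -1458
  Δ^3: -486
The third differences are constant, confirming degree 3.
Interpolating (Newton forward form) and evaluating at s = 16 gives q(16) = -12335.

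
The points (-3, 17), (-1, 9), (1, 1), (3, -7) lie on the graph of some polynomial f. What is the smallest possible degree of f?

1

Divided differences on the nodes -3, -1, 1, 3:
  order 0: 17  9  1  -7
  order 1: -4  -4  -4
  order 2: 0  0
  order 3: 0
The order-1 divided differences are all -4 (nonzero) and every higher order vanishes, so the data lies on a polynomial of degree exactly 1.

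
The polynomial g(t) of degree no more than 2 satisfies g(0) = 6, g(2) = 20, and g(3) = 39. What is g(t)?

Using the Lagrange interpolation formula with nodes 0, 2, 3:
  L_0(t) = (t - 2)(t - 3) / 6
  L_1(t) = t(t - 3) / -2
  L_2(t) = t(t - 2) / 3
Then g(t) = 6·L_0(t) + 20·L_1(t) + 39·L_2(t).
Expanding and collecting terms gives g(t) = 4t^2 - t + 6.
Check: g(3) = 39. ✓

g(t) = 4t^2 - t + 6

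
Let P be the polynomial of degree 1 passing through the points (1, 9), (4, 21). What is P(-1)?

Using the Lagrange interpolation formula with nodes 1, 4:
  L_0(s) = (s - 4) / -3
  L_1(s) = (s - 1) / 3
Then P(s) = 9·L_0(s) + 21·L_1(s).
Expanding and collecting terms gives P(s) = 4s + 5.
Evaluating at s = -1: P(-1) = 1.

1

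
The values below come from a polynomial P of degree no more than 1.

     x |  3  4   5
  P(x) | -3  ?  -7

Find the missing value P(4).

-5

On equispaced nodes a degree-1 polynomial has vanishing second forward difference, so
  P(3) - 2·P(4) + P(5) = 0.
Substituting the known values and solving for P(4):
  -2·P(4) = 10
  P(4) = -5.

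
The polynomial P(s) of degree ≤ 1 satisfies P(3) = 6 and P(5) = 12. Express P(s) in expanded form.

Using the Lagrange interpolation formula with nodes 3, 5:
  L_0(s) = (s - 5) / -2
  L_1(s) = (s - 3) / 2
Then P(s) = 6·L_0(s) + 12·L_1(s).
Expanding and collecting terms gives P(s) = 3s - 3.
Check: P(3) = 6. ✓

P(s) = 3s - 3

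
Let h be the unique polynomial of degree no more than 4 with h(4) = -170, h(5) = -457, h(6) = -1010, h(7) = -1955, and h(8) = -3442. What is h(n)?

h(n) = -n^4 + n^3 + 3n^2 - 6n - 2

Write h(n) = an^4 + bn^3 + cn^2 + dn + e. Substituting each data point gives a linear system:
  256a + 64b + 16c + 4d + e = -170
  625a + 125b + 25c + 5d + e = -457
  1296a + 216b + 36c + 6d + e = -1010
  2401a + 343b + 49c + 7d + e = -1955
  4096a + 512b + 64c + 8d + e = -3442
Solving the system yields a = -1, b = 1, c = 3, d = -6, e = -2.
So h(n) = -n^4 + n^3 + 3n^2 - 6n - 2.
Check: h(7) = -1955. ✓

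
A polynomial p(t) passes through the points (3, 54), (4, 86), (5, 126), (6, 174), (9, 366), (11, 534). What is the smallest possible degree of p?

2

Divided differences on the nodes 3, 4, 5, 6, 9, 11:
  order 0: 54  86  126  174  366  534
  order 1: 32  40  48  64  84
  order 2: 4  4  4  4
  order 3: 0  0  0
  order 4: 0  0
  order 5: 0
The order-2 divided differences are all 4 (nonzero) and every higher order vanishes, so the data lies on a polynomial of degree exactly 2.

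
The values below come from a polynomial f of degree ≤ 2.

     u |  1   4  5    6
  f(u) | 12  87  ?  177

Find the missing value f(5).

128

The 3 known points determine the degree-2 polynomial uniquely.
Write f(u) = au^2 + bu + c. Substituting each data point gives a linear system:
  a + b + c = 12
  16a + 4b + c = 87
  36a + 6b + c = 177
Solving the system yields a = 4, b = 5, c = 3.
So f(u) = 4u^2 + 5u + 3.
Then f(5) = 128.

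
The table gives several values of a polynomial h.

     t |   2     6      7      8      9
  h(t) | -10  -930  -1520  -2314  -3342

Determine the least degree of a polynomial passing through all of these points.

Divided differences on the nodes 2, 6, 7, 8, 9:
  order 0: -10  -930  -1520  -2314  -3342
  order 1: -230  -590  -794  -1028
  order 2: -72  -102  -117
  order 3: -5  -5
  order 4: 0
The order-3 divided differences are all -5 (nonzero) and every higher order vanishes, so the data lies on a polynomial of degree exactly 3.

3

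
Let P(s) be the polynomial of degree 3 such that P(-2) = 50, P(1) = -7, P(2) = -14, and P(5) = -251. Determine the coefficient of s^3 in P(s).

-3

Write P(s) = as^3 + bs^2 + cs + d. Substituting each data point gives a linear system:
  -8a + 4b - 2c + d = 50
  a + b + c + d = -7
  8a + 4b + 2c + d = -14
  125a + 25b + 5c + d = -251
Solving the system yields a = -3, b = 6, c = -4, d = -6.
So P(s) = -3s³ + 6s² - 4s - 6.
The leading coefficient is -3.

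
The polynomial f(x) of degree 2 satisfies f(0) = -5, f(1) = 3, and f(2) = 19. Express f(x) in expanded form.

f(x) = 4x^2 + 4x - 5

Write f(x) = ax^2 + bx + c. Substituting each data point gives a linear system:
  c = -5
  a + b + c = 3
  4a + 2b + c = 19
Solving the system yields a = 4, b = 4, c = -5.
So f(x) = 4x² + 4x - 5.
Check: f(1) = 3. ✓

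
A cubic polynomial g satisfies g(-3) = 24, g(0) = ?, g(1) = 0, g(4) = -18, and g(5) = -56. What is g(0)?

-6

The 4 known points determine the degree-3 polynomial uniquely.
Write g(u) = au^3 + bu^2 + cu + d. Substituting each data point gives a linear system:
  -27a + 9b - 3c + d = 24
  a + b + c + d = 0
  64a + 16b + 4c + d = -18
  125a + 25b + 5c + d = -56
Solving the system yields a = -1, b = 2, c = 5, d = -6.
So g(u) = -u^3 + 2u^2 + 5u - 6.
Then g(0) = -6.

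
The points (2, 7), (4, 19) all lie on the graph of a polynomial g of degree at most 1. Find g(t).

g(t) = 6t - 5

Using the Lagrange interpolation formula with nodes 2, 4:
  L_0(t) = (t - 4) / -2
  L_1(t) = (t - 2) / 2
Then g(t) = 7·L_0(t) + 19·L_1(t).
Expanding and collecting terms gives g(t) = 6t - 5.
Check: g(4) = 19. ✓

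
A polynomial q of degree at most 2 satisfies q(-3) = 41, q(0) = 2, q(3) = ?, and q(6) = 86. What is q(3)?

17

The 3 known points determine the degree-2 polynomial uniquely.
Write q(n) = an^2 + bn + c. Substituting each data point gives a linear system:
  9a - 3b + c = 41
  c = 2
  36a + 6b + c = 86
Solving the system yields a = 3, b = -4, c = 2.
So q(n) = 3n^2 - 4n + 2.
Then q(3) = 17.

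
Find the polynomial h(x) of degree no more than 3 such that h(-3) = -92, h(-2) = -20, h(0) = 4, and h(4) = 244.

Using the Lagrange interpolation formula with nodes -3, -2, 0, 4:
  L_0(x) = (x + 2)x(x - 4) / -21
  L_1(x) = (x + 3)x(x - 4) / 12
  L_2(x) = (x + 3)(x + 2)(x - 4) / -24
  L_3(x) = (x + 3)(x + 2)x / 168
Then h(x) = -92·L_0(x) - 20·L_1(x) + 4·L_2(x) + 244·L_3(x).
Expanding and collecting terms gives h(x) = 4x^3 - 4x + 4.
Check: h(4) = 244. ✓

h(x) = 4x^3 - 4x + 4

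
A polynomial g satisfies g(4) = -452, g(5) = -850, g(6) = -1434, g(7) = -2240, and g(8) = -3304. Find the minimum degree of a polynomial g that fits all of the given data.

3

Forward differences of the values at x = 4, 5, 6, 7, 8:
  g  : -452  -850  -1434  -2240  -3304
  Δ  : -398  -584  -806  -1064
  Δ^2: -186  -222  -258
  Δ^3: -36  -36
  Δ^4: 0
The third differences are constant (-36) and nonzero, while all higher differences vanish, so the minimal degree is 3.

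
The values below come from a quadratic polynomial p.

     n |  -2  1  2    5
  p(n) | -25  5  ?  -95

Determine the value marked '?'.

-5

The 3 known points determine the degree-2 polynomial uniquely.
Write p(n) = an^2 + bn + c. Substituting each data point gives a linear system:
  4a - 2b + c = -25
  a + b + c = 5
  25a + 5b + c = -95
Solving the system yields a = -5, b = 5, c = 5.
So p(n) = -5n² + 5n + 5.
Then p(2) = -5.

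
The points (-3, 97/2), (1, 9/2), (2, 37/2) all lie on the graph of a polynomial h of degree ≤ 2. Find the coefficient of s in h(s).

Write h(s) = as^2 + bs + c. Substituting each data point gives a linear system:
  9a - 3b + c = 97/2
  a + b + c = 9/2
  4a + 2b + c = 37/2
Solving the system yields a = 5, b = -1, c = 1/2.
So h(s) = 5s^2 - s + 1/2.
The coefficient of s is -1.

-1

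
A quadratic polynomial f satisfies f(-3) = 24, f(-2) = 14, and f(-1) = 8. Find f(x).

Using the Lagrange interpolation formula with nodes -3, -2, -1:
  L_0(x) = (x + 2)(x + 1) / 2
  L_1(x) = (x + 3)(x + 1) / -1
  L_2(x) = (x + 3)(x + 2) / 2
Then f(x) = 24·L_0(x) + 14·L_1(x) + 8·L_2(x).
Expanding and collecting terms gives f(x) = 2x² + 6.
Check: f(-2) = 14. ✓

f(x) = 2x^2 + 6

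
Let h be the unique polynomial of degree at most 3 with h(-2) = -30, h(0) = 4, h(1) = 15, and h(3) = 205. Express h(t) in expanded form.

Write h(t) = at^3 + bt^2 + ct + d. Substituting each data point gives a linear system:
  -8a + 4b - 2c + d = -30
  d = 4
  a + b + c + d = 15
  27a + 9b + 3c + d = 205
Solving the system yields a = 6, b = 4, c = 1, d = 4.
So h(t) = 6t³ + 4t² + t + 4.
Check: h(-2) = -30. ✓

h(t) = 6t^3 + 4t^2 + t + 4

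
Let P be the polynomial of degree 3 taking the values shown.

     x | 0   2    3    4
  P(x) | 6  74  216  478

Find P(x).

Write P(x) = ax^3 + bx^2 + cx + d. Substituting each data point gives a linear system:
  d = 6
  8a + 4b + 2c + d = 74
  27a + 9b + 3c + d = 216
  64a + 16b + 4c + d = 478
Solving the system yields a = 6, b = 6, c = -2, d = 6.
So P(x) = 6x^3 + 6x^2 - 2x + 6.
Check: P(0) = 6. ✓

P(x) = 6x^3 + 6x^2 - 2x + 6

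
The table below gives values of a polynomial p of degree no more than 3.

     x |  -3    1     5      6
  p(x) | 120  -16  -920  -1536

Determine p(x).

p(x) = -6x^3 - 6x^2 - 4x

Using the Lagrange interpolation formula with nodes -3, 1, 5, 6:
  L_0(x) = (x - 1)(x - 5)(x - 6) / -288
  L_1(x) = (x + 3)(x - 5)(x - 6) / 80
  L_2(x) = (x + 3)(x - 1)(x - 6) / -32
  L_3(x) = (x + 3)(x - 1)(x - 5) / 45
Then p(x) = 120·L_0(x) - 16·L_1(x) - 920·L_2(x) - 1536·L_3(x).
Expanding and collecting terms gives p(x) = -6x^3 - 6x^2 - 4x.
Check: p(5) = -920. ✓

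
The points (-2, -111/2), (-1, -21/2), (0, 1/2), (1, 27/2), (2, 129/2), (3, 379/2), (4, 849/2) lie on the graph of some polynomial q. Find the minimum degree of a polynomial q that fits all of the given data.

Forward differences of the values at t = -2, -1, 0, 1, 2, 3, 4:
  q  : -111/2  -21/2  1/2  27/2  129/2  379/2  849/2
  Δ  : 45  11  13  51  125  235
  Δ^2: -34  2  38  74  110
  Δ^3: 36  36  36  36
  Δ^4: 0  0  0
  Δ^5: 0  0
  Δ^6: 0
The third differences are constant (36) and nonzero, while all higher differences vanish, so the minimal degree is 3.

3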